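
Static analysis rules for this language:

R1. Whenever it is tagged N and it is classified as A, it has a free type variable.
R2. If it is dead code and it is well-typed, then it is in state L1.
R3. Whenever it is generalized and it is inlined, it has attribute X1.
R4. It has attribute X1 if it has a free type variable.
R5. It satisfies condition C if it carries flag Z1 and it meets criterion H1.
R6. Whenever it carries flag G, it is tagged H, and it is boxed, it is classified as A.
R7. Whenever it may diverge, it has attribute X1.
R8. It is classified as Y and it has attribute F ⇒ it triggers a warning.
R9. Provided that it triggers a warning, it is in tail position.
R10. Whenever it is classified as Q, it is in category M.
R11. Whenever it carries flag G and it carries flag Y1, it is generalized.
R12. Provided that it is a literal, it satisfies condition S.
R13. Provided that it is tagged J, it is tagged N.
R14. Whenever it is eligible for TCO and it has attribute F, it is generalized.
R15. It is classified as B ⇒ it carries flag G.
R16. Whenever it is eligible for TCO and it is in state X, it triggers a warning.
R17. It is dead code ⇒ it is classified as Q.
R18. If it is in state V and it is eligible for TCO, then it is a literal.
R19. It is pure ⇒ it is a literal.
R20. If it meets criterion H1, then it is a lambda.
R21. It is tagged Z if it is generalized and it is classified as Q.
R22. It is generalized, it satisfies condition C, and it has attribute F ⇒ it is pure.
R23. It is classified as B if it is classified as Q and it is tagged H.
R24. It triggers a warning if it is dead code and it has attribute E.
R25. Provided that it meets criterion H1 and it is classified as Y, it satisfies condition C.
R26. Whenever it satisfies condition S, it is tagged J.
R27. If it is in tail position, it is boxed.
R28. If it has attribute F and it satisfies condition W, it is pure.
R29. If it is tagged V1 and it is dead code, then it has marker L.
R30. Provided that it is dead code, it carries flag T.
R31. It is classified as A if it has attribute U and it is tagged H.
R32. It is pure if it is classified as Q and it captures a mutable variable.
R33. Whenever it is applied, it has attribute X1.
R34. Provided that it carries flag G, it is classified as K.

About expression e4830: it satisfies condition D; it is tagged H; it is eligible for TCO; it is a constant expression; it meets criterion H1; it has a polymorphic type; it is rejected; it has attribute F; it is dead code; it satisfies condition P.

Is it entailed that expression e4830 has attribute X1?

Forward chaining from the given facts derives: is generalized, is classified as Q, is a lambda, is tagged Z, is classified as B, carries flag T, is in category M, carries flag G, is classified as K.
Rules concluding "it has attribute X1": R3 needs "it is inlined"; R4 needs "it has a free type variable"; R7 needs "it may diverge"; R33 needs "it is applied" — none of these are established.

No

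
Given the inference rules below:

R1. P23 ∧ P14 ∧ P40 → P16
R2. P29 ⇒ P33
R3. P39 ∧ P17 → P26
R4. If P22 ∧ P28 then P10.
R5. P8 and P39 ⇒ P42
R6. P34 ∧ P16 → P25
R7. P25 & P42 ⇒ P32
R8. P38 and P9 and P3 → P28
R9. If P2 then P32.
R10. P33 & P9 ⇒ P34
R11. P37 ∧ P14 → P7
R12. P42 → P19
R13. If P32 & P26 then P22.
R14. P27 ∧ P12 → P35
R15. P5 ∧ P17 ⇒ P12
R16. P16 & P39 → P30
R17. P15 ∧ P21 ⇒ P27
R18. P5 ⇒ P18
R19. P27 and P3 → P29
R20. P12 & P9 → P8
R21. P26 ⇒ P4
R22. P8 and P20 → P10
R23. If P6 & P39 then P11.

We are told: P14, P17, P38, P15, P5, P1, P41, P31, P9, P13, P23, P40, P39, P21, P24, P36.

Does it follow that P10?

No

Forward chaining from the given facts derives: P16, P26, P12, P30, P27, P18, P8, P4, P42, P19, P35.
Rules concluding P10: R4 needs P22; R22 needs P20 — none of these are established.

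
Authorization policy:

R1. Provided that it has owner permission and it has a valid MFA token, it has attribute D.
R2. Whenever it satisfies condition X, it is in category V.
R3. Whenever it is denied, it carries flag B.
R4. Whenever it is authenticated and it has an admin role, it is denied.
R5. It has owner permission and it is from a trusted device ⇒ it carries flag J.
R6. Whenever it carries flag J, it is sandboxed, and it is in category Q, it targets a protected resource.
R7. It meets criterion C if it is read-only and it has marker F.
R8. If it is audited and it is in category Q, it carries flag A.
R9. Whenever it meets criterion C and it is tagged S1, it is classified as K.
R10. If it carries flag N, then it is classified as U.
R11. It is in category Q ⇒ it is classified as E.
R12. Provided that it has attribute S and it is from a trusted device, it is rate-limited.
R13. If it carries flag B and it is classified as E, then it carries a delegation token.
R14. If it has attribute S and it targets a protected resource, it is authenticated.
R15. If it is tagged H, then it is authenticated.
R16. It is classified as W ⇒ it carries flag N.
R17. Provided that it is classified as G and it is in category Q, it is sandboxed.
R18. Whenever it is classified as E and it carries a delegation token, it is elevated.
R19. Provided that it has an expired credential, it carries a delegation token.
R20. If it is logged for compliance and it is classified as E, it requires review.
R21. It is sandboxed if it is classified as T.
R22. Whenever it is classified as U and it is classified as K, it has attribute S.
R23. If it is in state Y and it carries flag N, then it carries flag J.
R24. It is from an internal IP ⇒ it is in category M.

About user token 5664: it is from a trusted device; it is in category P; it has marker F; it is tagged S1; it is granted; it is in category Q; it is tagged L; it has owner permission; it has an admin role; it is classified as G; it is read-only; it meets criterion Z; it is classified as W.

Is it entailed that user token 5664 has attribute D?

Forward chaining from the given facts derives: carries flag J, meets criterion C, is classified as K, is classified as E, carries flag N, is sandboxed, targets a protected resource, is classified as U, has attribute S, is rate-limited, is authenticated, is denied, carries flag B, carries a delegation token, is elevated.
The only rule concluding "it has attribute D" is R1, which needs "it has a valid MFA token"; that is never established.

No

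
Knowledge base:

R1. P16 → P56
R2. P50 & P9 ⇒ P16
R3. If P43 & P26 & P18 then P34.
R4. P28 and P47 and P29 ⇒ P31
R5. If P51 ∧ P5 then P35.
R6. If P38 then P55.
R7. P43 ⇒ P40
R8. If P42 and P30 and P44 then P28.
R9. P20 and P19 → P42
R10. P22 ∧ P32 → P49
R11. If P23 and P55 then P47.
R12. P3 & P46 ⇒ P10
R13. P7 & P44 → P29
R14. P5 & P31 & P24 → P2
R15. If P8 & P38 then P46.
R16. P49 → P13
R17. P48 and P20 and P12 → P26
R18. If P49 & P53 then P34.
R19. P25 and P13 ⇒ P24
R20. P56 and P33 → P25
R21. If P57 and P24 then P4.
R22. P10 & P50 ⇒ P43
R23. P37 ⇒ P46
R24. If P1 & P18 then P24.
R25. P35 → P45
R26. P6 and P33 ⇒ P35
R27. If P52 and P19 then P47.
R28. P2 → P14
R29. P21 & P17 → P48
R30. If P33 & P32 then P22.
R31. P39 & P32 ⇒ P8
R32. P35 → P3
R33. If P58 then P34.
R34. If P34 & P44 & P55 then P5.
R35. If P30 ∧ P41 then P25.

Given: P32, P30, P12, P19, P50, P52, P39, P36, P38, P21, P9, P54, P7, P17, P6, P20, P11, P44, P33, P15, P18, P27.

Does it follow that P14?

P16  (by R2: P50, P9)
P55  (by R6: P38)
P42  (by R9: P20, P19)
P29  (by R13: P7, P44)
P35  (by R26: P6, P33)
P47  (by R27: P52, P19)
P48  (by R29: P21, P17)
P22  (by R30: P33, P32)
P8  (by R31: P39, P32)
P3  (by R32: P35)
P56  (by R1: P16)
P28  (by R8: P42, P30, P44)
P49  (by R10: P22, P32)
P46  (by R15: P8, P38)
P13  (by R16: P49)
P26  (by R17: P48, P20, P12)
P25  (by R20: P56, P33)
P31  (by R4: P28, P47, P29)
P10  (by R12: P3, P46)
P24  (by R19: P25, P13)
P43  (by R22: P10, P50)
P34  (by R3: P43, P26, P18)
P5  (by R34: P34, P44, P55)
P2  (by R14: P5, P31, P24)
P14  (by R28: P2)

Yes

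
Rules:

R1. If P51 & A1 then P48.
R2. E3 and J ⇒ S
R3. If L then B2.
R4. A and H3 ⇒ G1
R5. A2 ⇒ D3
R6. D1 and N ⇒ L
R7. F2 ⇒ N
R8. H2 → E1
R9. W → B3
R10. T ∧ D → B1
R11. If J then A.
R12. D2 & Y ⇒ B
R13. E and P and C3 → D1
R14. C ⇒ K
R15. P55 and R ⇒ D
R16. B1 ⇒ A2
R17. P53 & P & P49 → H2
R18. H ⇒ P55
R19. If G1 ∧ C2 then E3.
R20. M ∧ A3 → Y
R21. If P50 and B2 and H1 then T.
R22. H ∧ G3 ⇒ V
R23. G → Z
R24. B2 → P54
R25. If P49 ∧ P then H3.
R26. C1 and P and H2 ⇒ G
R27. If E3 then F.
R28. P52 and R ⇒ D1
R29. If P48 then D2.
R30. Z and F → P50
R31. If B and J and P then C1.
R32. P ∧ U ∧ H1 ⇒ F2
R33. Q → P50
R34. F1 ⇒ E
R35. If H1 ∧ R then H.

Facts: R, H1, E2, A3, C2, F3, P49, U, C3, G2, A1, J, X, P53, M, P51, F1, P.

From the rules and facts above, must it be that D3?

Yes

P48  (by R1: P51, A1)
A  (by R11: J)
H2  (by R17: P53, P, P49)
Y  (by R20: M, A3)
H3  (by R25: P49, P)
D2  (by R29: P48)
F2  (by R32: P, U, H1)
E  (by R34: F1)
H  (by R35: H1, R)
G1  (by R4: A, H3)
N  (by R7: F2)
B  (by R12: D2, Y)
D1  (by R13: E, P, C3)
P55  (by R18: H)
E3  (by R19: G1, C2)
F  (by R27: E3)
C1  (by R31: B, J, P)
L  (by R6: D1, N)
D  (by R15: P55, R)
G  (by R26: C1, P, H2)
B2  (by R3: L)
Z  (by R23: G)
P50  (by R30: Z, F)
T  (by R21: P50, B2, H1)
B1  (by R10: T, D)
A2  (by R16: B1)
D3  (by R5: A2)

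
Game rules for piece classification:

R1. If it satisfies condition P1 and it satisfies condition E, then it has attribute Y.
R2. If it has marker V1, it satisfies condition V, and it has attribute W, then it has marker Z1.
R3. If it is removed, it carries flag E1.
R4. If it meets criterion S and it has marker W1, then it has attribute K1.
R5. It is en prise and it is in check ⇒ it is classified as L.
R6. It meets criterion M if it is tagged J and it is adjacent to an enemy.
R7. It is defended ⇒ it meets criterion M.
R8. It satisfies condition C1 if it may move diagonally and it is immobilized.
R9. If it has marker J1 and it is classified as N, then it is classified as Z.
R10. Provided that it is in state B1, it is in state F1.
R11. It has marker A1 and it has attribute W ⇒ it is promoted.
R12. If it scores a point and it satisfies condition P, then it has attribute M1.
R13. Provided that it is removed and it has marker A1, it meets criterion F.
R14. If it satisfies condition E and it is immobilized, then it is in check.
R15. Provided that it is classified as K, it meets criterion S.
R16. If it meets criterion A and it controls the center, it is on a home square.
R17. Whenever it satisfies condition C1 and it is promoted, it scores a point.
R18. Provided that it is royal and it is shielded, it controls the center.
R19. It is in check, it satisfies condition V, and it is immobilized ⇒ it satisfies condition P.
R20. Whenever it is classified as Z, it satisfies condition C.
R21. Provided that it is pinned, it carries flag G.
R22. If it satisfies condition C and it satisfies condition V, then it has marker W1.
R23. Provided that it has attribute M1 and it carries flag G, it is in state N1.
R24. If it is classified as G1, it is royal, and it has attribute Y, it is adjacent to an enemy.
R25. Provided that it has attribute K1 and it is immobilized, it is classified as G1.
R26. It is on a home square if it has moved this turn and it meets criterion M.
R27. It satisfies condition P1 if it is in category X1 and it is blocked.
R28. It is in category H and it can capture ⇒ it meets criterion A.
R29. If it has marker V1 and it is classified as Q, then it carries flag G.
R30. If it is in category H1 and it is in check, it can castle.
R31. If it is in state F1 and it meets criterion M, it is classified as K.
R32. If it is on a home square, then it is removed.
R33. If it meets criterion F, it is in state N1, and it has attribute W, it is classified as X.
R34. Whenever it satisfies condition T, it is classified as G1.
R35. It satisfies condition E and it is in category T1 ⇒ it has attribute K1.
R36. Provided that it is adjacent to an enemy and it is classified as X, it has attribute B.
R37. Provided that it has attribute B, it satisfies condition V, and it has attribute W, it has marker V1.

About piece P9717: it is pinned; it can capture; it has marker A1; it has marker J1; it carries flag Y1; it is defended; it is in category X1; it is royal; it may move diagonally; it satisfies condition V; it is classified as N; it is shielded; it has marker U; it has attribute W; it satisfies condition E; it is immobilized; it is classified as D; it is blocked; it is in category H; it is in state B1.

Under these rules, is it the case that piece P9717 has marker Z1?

Yes

By R7 (it is defended): it meets criterion M.
By R8 (it may move diagonally, it is immobilized): it satisfies condition C1.
By R9 (it has marker J1, it is classified as N): it is classified as Z.
By R10 (it is in state B1): it is in state F1.
By R11 (it has marker A1, it has attribute W): it is promoted.
By R14 (it satisfies condition E, it is immobilized): it is in check.
By R17 (it satisfies condition C1, it is promoted): it scores a point.
By R18 (it is royal, it is shielded): it controls the center.
By R19 (it is in check, it satisfies condition V, it is immobilized): it satisfies condition P.
By R20 (it is classified as Z): it satisfies condition C.
By R21 (it is pinned): it carries flag G.
By R22 (it satisfies condition C, it satisfies condition V): it has marker W1.
By R27 (it is in category X1, it is blocked): it satisfies condition P1.
By R28 (it is in category H, it can capture): it meets criterion A.
By R31 (it is in state F1, it meets criterion M): it is classified as K.
By R1 (it satisfies condition P1, it satisfies condition E): it has attribute Y.
By R12 (it scores a point, it satisfies condition P): it has attribute M1.
By R15 (it is classified as K): it meets criterion S.
By R16 (it meets criterion A, it controls the center): it is on a home square.
By R23 (it has attribute M1, it carries flag G): it is in state N1.
By R32 (it is on a home square): it is removed.
By R4 (it meets criterion S, it has marker W1): it has attribute K1.
By R13 (it is removed, it has marker A1): it meets criterion F.
By R25 (it has attribute K1, it is immobilized): it is classified as G1.
By R33 (it meets criterion F, it is in state N1, it has attribute W): it is classified as X.
By R24 (it is classified as G1, it is royal, it has attribute Y): it is adjacent to an enemy.
By R36 (it is adjacent to an enemy, it is classified as X): it has attribute B.
By R37 (it has attribute B, it satisfies condition V, it has attribute W): it has marker V1.
By R2 (it has marker V1, it satisfies condition V, it has attribute W): it has marker Z1.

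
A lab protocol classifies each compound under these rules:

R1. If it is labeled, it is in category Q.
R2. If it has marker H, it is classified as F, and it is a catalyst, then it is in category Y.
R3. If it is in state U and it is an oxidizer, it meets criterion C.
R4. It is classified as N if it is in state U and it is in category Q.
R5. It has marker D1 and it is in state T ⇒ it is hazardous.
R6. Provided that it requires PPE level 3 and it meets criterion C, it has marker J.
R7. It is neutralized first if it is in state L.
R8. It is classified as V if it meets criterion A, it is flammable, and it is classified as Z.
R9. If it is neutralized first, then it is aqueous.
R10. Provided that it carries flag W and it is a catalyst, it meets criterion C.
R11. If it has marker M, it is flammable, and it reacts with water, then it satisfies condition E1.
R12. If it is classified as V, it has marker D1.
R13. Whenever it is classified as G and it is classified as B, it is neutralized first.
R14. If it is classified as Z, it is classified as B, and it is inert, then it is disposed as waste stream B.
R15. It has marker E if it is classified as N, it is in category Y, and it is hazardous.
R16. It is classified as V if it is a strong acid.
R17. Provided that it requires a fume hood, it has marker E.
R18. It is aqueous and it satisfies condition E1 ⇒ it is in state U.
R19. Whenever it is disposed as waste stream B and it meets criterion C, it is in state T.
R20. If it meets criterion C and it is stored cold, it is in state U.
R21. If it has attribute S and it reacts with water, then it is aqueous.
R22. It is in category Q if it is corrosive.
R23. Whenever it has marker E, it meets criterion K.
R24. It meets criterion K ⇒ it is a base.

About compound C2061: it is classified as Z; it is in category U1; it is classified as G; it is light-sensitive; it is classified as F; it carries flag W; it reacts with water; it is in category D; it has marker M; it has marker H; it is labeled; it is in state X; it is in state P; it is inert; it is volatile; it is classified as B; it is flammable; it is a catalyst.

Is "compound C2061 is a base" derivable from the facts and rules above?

No

Forward chaining from the given facts derives: is in category Q, is in category Y, meets criterion C, satisfies condition E1, is neutralized first, is disposed as waste stream B, is in state T, is aqueous, is in state U, is classified as N.
The only rule concluding "it is a base" is R24, which needs "it meets criterion K"; that is never established.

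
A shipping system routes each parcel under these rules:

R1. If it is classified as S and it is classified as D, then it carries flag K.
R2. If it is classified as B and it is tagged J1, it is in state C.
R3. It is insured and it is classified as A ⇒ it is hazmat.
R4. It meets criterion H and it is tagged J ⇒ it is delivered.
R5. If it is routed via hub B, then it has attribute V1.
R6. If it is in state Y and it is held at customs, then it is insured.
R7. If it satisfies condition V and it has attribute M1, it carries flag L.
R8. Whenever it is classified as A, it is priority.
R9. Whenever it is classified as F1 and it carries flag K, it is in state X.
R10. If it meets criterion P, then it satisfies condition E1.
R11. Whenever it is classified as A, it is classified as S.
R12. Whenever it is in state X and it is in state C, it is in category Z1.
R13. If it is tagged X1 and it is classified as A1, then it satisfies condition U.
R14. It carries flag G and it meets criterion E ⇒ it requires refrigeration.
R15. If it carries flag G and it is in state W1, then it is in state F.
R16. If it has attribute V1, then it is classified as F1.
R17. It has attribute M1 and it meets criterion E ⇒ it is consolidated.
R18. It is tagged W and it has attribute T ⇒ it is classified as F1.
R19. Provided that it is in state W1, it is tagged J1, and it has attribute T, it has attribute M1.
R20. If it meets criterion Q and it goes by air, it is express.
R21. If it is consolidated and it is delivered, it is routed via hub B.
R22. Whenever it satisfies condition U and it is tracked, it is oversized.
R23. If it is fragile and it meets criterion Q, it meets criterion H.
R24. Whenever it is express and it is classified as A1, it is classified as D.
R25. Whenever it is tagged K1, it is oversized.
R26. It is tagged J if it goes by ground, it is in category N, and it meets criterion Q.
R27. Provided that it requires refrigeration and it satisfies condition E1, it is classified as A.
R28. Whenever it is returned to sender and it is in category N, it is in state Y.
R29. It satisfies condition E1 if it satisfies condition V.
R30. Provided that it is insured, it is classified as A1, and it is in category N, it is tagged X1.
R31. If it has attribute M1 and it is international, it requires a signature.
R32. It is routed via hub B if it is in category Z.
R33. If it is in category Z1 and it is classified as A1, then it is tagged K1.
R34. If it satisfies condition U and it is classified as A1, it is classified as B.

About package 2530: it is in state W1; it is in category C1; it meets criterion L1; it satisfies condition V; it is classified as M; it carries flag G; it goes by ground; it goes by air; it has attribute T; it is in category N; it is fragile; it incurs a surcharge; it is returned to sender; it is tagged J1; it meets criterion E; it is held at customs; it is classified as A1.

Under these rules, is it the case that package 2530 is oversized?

No

Forward chaining from the given facts derives: requires refrigeration, is in state F, has attribute M1, is in state Y, satisfies condition E1, is insured, carries flag L, is consolidated, is classified as A, is tagged X1, is hazmat, is priority, is classified as S, satisfies condition U, is classified as B, is in state C.
Rules concluding "it is oversized": R22 needs "it is tracked"; R25 needs "it is tagged K1" — none of these are established.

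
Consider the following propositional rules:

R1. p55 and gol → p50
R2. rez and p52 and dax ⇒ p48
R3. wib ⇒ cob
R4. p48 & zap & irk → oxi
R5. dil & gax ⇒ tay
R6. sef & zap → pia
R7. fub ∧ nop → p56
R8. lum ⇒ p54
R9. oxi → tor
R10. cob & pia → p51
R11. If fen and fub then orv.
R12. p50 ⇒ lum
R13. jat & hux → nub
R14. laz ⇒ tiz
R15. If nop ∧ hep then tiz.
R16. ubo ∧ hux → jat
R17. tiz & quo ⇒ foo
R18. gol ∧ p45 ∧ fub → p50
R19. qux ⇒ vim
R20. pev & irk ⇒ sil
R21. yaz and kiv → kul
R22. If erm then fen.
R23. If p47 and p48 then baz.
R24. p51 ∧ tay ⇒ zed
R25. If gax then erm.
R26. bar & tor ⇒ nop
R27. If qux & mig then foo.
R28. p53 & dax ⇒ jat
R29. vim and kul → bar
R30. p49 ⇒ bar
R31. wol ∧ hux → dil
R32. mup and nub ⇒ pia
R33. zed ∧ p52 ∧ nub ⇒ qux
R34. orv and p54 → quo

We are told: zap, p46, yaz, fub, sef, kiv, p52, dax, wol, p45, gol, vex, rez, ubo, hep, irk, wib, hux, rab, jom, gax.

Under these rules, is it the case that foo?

p48  (by R2: rez, p52, dax)
cob  (by R3: wib)
oxi  (by R4: p48, zap, irk)
pia  (by R6: sef, zap)
tor  (by R9: oxi)
p51  (by R10: cob, pia)
jat  (by R16: ubo, hux)
p50  (by R18: gol, p45, fub)
kul  (by R21: yaz, kiv)
erm  (by R25: gax)
dil  (by R31: wol, hux)
tay  (by R5: dil, gax)
lum  (by R12: p50)
nub  (by R13: jat, hux)
fen  (by R22: erm)
zed  (by R24: p51, tay)
qux  (by R33: zed, p52, nub)
p54  (by R8: lum)
orv  (by R11: fen, fub)
vim  (by R19: qux)
bar  (by R29: vim, kul)
quo  (by R34: orv, p54)
nop  (by R26: bar, tor)
tiz  (by R15: nop, hep)
foo  (by R17: tiz, quo)

Yes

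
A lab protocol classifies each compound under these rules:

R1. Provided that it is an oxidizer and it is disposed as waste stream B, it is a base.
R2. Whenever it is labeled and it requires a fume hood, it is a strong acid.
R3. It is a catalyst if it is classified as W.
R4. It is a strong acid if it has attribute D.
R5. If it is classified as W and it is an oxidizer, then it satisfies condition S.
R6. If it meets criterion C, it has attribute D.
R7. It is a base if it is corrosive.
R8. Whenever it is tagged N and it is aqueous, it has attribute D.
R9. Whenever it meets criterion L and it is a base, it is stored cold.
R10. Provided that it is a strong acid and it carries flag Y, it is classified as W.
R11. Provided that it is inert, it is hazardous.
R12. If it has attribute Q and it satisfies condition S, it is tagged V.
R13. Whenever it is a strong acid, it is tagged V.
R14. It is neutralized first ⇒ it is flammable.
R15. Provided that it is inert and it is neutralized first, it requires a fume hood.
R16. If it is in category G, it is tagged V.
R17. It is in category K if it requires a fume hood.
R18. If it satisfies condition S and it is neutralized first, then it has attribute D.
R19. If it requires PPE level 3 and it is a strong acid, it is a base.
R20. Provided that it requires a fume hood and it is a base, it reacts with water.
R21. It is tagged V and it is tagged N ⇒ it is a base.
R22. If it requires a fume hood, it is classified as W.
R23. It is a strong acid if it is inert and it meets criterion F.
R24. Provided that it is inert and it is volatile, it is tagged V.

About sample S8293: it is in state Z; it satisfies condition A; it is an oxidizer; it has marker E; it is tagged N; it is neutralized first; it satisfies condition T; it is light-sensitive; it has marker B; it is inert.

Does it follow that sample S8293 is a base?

By R15 (it is inert, it is neutralized first): it requires a fume hood.
By R22 (it requires a fume hood): it is classified as W.
By R5 (it is classified as W, it is an oxidizer): it satisfies condition S.
By R18 (it satisfies condition S, it is neutralized first): it has attribute D.
By R4 (it has attribute D): it is a strong acid.
By R13 (it is a strong acid): it is tagged V.
By R21 (it is tagged V, it is tagged N): it is a base.

Yes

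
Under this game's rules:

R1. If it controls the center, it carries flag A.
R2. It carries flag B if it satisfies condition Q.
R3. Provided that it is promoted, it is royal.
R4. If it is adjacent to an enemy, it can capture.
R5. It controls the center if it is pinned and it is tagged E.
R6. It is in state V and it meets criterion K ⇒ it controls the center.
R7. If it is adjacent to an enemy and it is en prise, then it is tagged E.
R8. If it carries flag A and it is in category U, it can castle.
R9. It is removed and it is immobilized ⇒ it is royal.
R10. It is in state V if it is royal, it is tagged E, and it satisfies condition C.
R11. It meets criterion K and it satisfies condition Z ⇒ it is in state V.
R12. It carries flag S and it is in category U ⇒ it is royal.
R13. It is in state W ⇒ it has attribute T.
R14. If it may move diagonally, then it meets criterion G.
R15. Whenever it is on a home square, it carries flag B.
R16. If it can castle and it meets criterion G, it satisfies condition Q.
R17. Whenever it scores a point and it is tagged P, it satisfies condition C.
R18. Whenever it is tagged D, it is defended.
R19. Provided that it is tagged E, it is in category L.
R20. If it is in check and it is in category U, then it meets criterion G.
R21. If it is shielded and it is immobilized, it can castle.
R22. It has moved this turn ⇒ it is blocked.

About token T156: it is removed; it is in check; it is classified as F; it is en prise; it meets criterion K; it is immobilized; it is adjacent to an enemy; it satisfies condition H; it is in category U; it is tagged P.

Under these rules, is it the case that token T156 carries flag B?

Forward chaining from the given facts derives: can capture, is tagged E, is royal, is in category L, meets criterion G.
Rules concluding "it carries flag B": R2 needs "it satisfies condition Q"; R15 needs "it is on a home square" — none of these are established.

No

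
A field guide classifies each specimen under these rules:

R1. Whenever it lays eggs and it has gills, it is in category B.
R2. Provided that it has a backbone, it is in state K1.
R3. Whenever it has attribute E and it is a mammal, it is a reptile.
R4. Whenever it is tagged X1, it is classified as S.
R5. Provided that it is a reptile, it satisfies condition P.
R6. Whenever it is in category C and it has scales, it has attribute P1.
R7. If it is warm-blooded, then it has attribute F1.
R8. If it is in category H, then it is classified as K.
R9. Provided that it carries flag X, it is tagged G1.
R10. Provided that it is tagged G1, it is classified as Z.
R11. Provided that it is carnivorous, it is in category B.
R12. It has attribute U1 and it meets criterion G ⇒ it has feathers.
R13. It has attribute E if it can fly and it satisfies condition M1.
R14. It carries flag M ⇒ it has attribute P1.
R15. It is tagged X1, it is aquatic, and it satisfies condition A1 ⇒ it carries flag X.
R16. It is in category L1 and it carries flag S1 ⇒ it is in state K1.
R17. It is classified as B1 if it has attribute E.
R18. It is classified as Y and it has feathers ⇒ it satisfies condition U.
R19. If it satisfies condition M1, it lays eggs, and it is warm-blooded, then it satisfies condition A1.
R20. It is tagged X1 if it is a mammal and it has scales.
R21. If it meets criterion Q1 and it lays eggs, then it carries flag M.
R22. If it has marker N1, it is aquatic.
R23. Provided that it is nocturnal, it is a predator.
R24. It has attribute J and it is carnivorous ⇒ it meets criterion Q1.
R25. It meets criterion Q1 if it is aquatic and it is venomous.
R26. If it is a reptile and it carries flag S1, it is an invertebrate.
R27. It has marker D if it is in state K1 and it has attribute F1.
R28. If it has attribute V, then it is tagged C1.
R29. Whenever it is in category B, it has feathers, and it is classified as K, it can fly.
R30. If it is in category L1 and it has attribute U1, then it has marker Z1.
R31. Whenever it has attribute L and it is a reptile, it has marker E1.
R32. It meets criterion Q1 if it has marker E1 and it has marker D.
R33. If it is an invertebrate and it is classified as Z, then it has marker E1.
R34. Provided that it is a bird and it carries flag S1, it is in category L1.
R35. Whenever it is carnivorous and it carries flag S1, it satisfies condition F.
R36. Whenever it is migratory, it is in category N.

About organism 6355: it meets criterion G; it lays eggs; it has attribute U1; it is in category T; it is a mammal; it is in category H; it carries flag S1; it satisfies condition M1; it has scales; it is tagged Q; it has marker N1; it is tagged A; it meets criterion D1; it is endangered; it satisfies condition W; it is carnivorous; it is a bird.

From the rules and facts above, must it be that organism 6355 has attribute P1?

Forward chaining from the given facts derives: is classified as K, is in category B, has feathers, is tagged X1, is aquatic, can fly, is in category L1, satisfies condition F, is classified as S, has attribute E, is in state K1, is classified as B1, has marker Z1, is a reptile, satisfies condition P, is an invertebrate.
Rules concluding "it has attribute P1": R6 needs "it is in category C"; R14 needs "it carries flag M" — none of these are established.

No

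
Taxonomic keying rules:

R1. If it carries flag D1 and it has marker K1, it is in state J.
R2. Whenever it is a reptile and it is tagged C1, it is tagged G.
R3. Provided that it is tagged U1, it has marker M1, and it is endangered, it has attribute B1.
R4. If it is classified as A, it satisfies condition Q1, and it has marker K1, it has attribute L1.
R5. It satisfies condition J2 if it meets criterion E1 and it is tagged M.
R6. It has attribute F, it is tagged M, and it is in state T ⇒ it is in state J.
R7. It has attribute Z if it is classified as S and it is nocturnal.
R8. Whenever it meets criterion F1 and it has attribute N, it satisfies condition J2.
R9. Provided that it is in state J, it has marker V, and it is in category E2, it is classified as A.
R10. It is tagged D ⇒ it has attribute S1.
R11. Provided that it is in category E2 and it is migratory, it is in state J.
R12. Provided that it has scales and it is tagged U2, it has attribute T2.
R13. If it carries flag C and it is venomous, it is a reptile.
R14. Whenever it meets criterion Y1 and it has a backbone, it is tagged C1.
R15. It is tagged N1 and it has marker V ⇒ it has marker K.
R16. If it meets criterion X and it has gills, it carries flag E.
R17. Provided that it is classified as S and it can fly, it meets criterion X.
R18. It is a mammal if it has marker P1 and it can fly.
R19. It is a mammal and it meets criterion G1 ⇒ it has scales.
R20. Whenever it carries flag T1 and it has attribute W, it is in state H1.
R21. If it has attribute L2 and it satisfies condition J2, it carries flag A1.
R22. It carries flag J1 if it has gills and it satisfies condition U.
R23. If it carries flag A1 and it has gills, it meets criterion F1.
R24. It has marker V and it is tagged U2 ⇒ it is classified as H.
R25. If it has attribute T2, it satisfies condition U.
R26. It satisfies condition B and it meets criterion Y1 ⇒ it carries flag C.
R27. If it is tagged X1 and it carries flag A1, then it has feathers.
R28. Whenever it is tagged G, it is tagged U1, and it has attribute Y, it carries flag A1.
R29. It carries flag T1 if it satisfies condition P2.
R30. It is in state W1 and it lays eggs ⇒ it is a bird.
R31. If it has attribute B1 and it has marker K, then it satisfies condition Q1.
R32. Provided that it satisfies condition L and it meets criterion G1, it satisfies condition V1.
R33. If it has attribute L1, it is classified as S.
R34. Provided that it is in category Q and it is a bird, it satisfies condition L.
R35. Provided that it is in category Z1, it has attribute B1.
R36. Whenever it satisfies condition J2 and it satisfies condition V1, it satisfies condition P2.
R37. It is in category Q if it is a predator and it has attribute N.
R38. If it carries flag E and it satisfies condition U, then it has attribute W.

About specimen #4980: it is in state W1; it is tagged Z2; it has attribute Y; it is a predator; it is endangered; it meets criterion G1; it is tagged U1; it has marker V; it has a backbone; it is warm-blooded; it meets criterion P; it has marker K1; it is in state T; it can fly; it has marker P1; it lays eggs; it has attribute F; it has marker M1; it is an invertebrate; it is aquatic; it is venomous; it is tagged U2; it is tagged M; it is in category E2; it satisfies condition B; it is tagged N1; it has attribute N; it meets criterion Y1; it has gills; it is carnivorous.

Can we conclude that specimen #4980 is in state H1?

By R3 (it is tagged U1, it has marker M1, it is endangered): it has attribute B1.
By R6 (it has attribute F, it is tagged M, it is in state T): it is in state J.
By R9 (it is in state J, it has marker V, it is in category E2): it is classified as A.
By R14 (it meets criterion Y1, it has a backbone): it is tagged C1.
By R15 (it is tagged N1, it has marker V): it has marker K.
By R18 (it has marker P1, it can fly): it is a mammal.
By R19 (it is a mammal, it meets criterion G1): it has scales.
By R26 (it satisfies condition B, it meets criterion Y1): it carries flag C.
By R30 (it is in state W1, it lays eggs): it is a bird.
By R31 (it has attribute B1, it has marker K): it satisfies condition Q1.
By R37 (it is a predator, it has attribute N): it is in category Q.
By R4 (it is classified as A, it satisfies condition Q1, it has marker K1): it has attribute L1.
By R12 (it has scales, it is tagged U2): it has attribute T2.
By R13 (it carries flag C, it is venomous): it is a reptile.
By R25 (it has attribute T2): it satisfies condition U.
By R33 (it has attribute L1): it is classified as S.
By R34 (it is in category Q, it is a bird): it satisfies condition L.
By R2 (it is a reptile, it is tagged C1): it is tagged G.
By R17 (it is classified as S, it can fly): it meets criterion X.
By R28 (it is tagged G, it is tagged U1, it has attribute Y): it carries flag A1.
By R32 (it satisfies condition L, it meets criterion G1): it satisfies condition V1.
By R16 (it meets criterion X, it has gills): it carries flag E.
By R23 (it carries flag A1, it has gills): it meets criterion F1.
By R38 (it carries flag E, it satisfies condition U): it has attribute W.
By R8 (it meets criterion F1, it has attribute N): it satisfies condition J2.
By R36 (it satisfies condition J2, it satisfies condition V1): it satisfies condition P2.
By R29 (it satisfies condition P2): it carries flag T1.
By R20 (it carries flag T1, it has attribute W): it is in state H1.

Yes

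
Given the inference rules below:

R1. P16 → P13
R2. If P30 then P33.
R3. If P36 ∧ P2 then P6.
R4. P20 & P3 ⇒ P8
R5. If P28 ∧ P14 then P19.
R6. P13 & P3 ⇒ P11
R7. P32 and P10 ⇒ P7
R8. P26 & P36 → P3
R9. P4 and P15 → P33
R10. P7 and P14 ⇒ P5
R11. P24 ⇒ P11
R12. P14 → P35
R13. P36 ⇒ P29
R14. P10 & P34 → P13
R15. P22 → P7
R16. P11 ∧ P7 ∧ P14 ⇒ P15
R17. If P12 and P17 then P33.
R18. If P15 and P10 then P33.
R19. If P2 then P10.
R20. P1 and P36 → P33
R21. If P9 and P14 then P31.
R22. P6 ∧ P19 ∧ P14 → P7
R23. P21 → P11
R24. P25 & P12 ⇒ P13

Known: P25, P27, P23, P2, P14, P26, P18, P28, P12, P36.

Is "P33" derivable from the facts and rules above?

P6  (by R3: P36, P2)
P19  (by R5: P28, P14)
P3  (by R8: P26, P36)
P10  (by R19: P2)
P7  (by R22: P6, P19, P14)
P13  (by R24: P25, P12)
P11  (by R6: P13, P3)
P15  (by R16: P11, P7, P14)
P33  (by R18: P15, P10)

Yes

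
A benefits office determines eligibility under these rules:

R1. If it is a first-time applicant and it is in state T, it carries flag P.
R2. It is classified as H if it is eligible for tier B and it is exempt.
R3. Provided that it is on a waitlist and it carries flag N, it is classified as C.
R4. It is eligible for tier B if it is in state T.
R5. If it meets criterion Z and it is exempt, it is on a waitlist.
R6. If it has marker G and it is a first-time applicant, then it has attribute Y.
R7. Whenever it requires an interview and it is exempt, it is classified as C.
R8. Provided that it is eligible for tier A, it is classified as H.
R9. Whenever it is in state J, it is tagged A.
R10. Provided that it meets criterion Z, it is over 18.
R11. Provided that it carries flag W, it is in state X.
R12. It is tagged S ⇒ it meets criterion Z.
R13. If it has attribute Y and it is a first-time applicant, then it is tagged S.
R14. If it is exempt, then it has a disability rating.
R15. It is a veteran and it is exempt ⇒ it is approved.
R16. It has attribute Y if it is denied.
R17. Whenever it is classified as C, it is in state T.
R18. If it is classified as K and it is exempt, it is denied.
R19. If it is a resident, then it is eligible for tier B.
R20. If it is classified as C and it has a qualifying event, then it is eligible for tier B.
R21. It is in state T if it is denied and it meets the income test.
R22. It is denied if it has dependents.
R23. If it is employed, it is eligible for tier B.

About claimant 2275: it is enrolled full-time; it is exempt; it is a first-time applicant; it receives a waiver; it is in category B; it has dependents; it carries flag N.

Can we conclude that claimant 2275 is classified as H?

By R22 (it has dependents): it is denied.
By R16 (it is denied): it has attribute Y.
By R13 (it has attribute Y, it is a first-time applicant): it is tagged S.
By R12 (it is tagged S): it meets criterion Z.
By R5 (it meets criterion Z, it is exempt): it is on a waitlist.
By R3 (it is on a waitlist, it carries flag N): it is classified as C.
By R17 (it is classified as C): it is in state T.
By R4 (it is in state T): it is eligible for tier B.
By R2 (it is eligible for tier B, it is exempt): it is classified as H.

Yes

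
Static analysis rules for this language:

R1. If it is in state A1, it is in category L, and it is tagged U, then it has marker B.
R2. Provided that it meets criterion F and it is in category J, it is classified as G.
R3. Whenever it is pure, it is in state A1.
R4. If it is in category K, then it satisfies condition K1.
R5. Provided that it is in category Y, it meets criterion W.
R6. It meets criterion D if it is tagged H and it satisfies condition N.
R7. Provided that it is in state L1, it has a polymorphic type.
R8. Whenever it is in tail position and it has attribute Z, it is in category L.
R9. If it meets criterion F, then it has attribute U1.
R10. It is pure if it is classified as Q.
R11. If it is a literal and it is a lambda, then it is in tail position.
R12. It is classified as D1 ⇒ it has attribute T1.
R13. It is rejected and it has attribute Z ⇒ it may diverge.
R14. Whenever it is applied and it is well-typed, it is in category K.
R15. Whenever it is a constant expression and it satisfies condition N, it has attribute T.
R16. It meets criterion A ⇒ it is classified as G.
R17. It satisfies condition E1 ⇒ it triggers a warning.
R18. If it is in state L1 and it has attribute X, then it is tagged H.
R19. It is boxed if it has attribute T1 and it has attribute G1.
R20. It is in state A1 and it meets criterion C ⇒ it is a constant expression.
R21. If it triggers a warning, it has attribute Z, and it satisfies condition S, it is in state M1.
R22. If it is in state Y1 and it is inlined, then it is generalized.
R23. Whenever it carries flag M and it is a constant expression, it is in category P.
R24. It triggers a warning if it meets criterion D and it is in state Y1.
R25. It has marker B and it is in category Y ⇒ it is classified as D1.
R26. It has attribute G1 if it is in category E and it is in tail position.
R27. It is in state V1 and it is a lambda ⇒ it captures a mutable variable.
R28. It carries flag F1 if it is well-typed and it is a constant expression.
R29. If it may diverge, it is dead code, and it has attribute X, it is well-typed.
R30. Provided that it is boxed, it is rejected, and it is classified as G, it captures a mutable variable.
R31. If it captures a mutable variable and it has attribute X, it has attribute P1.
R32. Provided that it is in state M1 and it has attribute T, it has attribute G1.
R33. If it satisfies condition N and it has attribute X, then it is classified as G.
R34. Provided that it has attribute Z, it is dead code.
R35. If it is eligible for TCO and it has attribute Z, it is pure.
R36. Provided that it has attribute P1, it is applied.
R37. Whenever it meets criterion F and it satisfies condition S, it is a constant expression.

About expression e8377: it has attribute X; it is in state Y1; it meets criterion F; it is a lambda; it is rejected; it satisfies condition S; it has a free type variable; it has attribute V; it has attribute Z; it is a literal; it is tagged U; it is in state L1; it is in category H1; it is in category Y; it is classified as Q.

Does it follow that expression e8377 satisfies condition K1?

No

Forward chaining from the given facts derives: meets criterion W, has a polymorphic type, has attribute U1, is pure, is in tail position, may diverge, is tagged H, is dead code, is a constant expression, is in state A1, is in category L, is well-typed, has marker B, is classified as D1, carries flag F1, has attribute T1.
The only rule concluding "it satisfies condition K1" is R4, which needs "it is in category K"; that is never established.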